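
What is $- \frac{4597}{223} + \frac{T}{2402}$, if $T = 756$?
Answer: $- \frac{5436703}{267823} \approx -20.3$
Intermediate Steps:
$- \frac{4597}{223} + \frac{T}{2402} = - \frac{4597}{223} + \frac{756}{2402} = \left(-4597\right) \frac{1}{223} + 756 \cdot \frac{1}{2402} = - \frac{4597}{223} + \frac{378}{1201} = - \frac{5436703}{267823}$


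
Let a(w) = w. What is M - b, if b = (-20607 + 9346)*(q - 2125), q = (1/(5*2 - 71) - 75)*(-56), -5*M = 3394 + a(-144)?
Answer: 1425952041/61 ≈ 2.3376e+7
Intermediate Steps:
M = -650 (M = -(3394 - 144)/5 = -1/5*3250 = -650)
q = 256256/61 (q = (1/(10 - 71) - 75)*(-56) = (1/(-61) - 75)*(-56) = (-1/61 - 75)*(-56) = -4576/61*(-56) = 256256/61 ≈ 4200.9)
b = -1425991691/61 (b = (-20607 + 9346)*(256256/61 - 2125) = -11261*126631/61 = -1425991691/61 ≈ -2.3377e+7)
M - b = -650 - 1*(-1425991691/61) = -650 + 1425991691/61 = 1425952041/61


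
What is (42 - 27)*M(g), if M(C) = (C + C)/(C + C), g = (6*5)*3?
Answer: 15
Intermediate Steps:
g = 90 (g = 30*3 = 90)
M(C) = 1 (M(C) = (2*C)/((2*C)) = (2*C)*(1/(2*C)) = 1)
(42 - 27)*M(g) = (42 - 27)*1 = 15*1 = 15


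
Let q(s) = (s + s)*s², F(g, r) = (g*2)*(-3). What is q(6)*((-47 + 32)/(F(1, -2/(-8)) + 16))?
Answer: -648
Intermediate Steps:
F(g, r) = -6*g (F(g, r) = (2*g)*(-3) = -6*g)
q(s) = 2*s³ (q(s) = (2*s)*s² = 2*s³)
q(6)*((-47 + 32)/(F(1, -2/(-8)) + 16)) = (2*6³)*((-47 + 32)/(-6*1 + 16)) = (2*216)*(-15/(-6 + 16)) = 432*(-15/10) = 432*(-15*⅒) = 432*(-3/2) = -648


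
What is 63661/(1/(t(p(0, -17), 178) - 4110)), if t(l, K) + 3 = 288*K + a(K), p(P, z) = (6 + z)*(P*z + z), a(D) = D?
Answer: 3013011469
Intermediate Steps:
p(P, z) = (6 + z)*(z + P*z)
t(l, K) = -3 + 289*K (t(l, K) = -3 + (288*K + K) = -3 + 289*K)
63661/(1/(t(p(0, -17), 178) - 4110)) = 63661/(1/((-3 + 289*178) - 4110)) = 63661/(1/((-3 + 51442) - 4110)) = 63661/(1/(51439 - 4110)) = 63661/(1/47329) = 63661*47329 = 3013011469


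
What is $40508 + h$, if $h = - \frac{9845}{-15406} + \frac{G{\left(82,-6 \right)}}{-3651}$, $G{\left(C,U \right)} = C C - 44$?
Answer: $\frac{2278398903463}{56247306} \approx 40507.0$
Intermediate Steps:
$G{\left(C,U \right)} = -44 + C^{2}$ ($G{\left(C,U \right)} = C^{2} - 44 = -44 + C^{2}$)
$h = - \frac{66967985}{56247306}$ ($h = - \frac{9845}{-15406} + \frac{-44 + 82^{2}}{-3651} = \left(-9845\right) \left(- \frac{1}{15406}\right) + \left(-44 + 6724\right) \left(- \frac{1}{3651}\right) = \frac{9845}{15406} + 6680 \left(- \frac{1}{3651}\right) = \frac{9845}{15406} - \frac{6680}{3651} = - \frac{66967985}{56247306} \approx -1.1906$)
$40508 + h = 40508 - \frac{66967985}{56247306} = \frac{2278398903463}{56247306}$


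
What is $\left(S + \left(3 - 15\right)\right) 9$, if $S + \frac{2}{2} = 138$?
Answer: $1125$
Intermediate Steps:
$S = 137$ ($S = -1 + 138 = 137$)
$\left(S + \left(3 - 15\right)\right) 9 = \left(137 + \left(3 - 15\right)\right) 9 = \left(137 - 12\right) 9 = 125 \cdot 9 = 1125$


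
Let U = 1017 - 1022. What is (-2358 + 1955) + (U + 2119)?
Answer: 1711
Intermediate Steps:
U = -5
(-2358 + 1955) + (U + 2119) = (-2358 + 1955) + (-5 + 2119) = -403 + 2114 = 1711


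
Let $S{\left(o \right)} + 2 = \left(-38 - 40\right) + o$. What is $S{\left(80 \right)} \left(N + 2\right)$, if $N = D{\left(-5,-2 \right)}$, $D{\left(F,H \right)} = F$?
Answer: $0$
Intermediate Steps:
$N = -5$
$S{\left(o \right)} = -80 + o$ ($S{\left(o \right)} = -2 + \left(\left(-38 - 40\right) + o\right) = -2 + \left(-78 + o\right) = -80 + o$)
$S{\left(80 \right)} \left(N + 2\right) = \left(-80 + 80\right) \left(-5 + 2\right) = 0 \left(-3\right) = 0$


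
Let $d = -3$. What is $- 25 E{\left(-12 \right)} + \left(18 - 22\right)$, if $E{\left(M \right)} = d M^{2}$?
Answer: $10796$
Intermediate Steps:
$E{\left(M \right)} = - 3 M^{2}$
$- 25 E{\left(-12 \right)} + \left(18 - 22\right) = - 25 \left(- 3 \left(-12\right)^{2}\right) + \left(18 - 22\right) = - 25 \left(\left(-3\right) 144\right) - 4 = \left(-25\right) \left(-432\right) - 4 = 10800 - 4 = 10796$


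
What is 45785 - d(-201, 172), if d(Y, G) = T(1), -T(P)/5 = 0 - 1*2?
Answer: 45775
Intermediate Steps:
T(P) = 10 (T(P) = -5*(0 - 1*2) = -5*(0 - 2) = -5*(-2) = 10)
d(Y, G) = 10
45785 - d(-201, 172) = 45785 - 1*10 = 45785 - 10 = 45775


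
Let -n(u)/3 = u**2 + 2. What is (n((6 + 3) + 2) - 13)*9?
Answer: -3438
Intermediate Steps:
n(u) = -6 - 3*u**2 (n(u) = -3*(u**2 + 2) = -3*(2 + u**2) = -6 - 3*u**2)
(n((6 + 3) + 2) - 13)*9 = ((-6 - 3*((6 + 3) + 2)**2) - 13)*9 = ((-6 - 3*(9 + 2)**2) - 13)*9 = ((-6 - 3*11**2) - 13)*9 = ((-6 - 3*121) - 13)*9 = ((-6 - 363) - 13)*9 = (-369 - 13)*9 = -382*9 = -3438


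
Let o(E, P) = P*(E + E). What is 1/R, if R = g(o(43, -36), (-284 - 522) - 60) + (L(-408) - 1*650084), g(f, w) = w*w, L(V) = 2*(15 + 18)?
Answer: 1/99938 ≈ 1.0006e-5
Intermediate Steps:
o(E, P) = 2*E*P (o(E, P) = P*(2*E) = 2*E*P)
L(V) = 66 (L(V) = 2*33 = 66)
g(f, w) = w²
R = 99938 (R = ((-284 - 522) - 60)² + (66 - 1*650084) = (-806 - 60)² + (66 - 650084) = (-866)² - 650018 = 749956 - 650018 = 99938)
1/R = 1/99938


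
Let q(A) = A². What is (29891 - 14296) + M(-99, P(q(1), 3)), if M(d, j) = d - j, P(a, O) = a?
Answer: 15495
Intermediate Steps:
(29891 - 14296) + M(-99, P(q(1), 3)) = (29891 - 14296) + (-99 - 1*1²) = 15595 + (-99 - 1*1) = 15595 + (-99 - 1) = 15595 - 100 = 15495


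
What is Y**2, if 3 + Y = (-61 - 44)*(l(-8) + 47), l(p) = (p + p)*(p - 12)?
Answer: 1485177444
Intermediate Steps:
l(p) = 2*p*(-12 + p) (l(p) = (2*p)*(-12 + p) = 2*p*(-12 + p))
Y = -38538 (Y = -3 + (-61 - 44)*(2*(-8)*(-12 - 8) + 47) = -3 - 105*(2*(-8)*(-20) + 47) = -3 - 105*(320 + 47) = -3 - 105*367 = -3 - 38535 = -38538)
Y**2 = (-38538)**2 = 1485177444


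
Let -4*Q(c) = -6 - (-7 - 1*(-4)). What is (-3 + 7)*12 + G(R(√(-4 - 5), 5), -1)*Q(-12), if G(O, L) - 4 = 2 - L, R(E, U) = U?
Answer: 213/4 ≈ 53.250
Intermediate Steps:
Q(c) = ¾ (Q(c) = -(-6 - (-7 - 1*(-4)))/4 = -(-6 - (-7 + 4))/4 = -(-6 - 1*(-3))/4 = -(-6 + 3)/4 = -¼*(-3) = ¾)
G(O, L) = 6 - L (G(O, L) = 4 + (2 - L) = 6 - L)
(-3 + 7)*12 + G(R(√(-4 - 5), 5), -1)*Q(-12) = (-3 + 7)*12 + (6 - 1*(-1))*(¾) = 4*12 + (6 + 1)*(¾) = 48 + 7*(¾) = 48 + 21/4 = 213/4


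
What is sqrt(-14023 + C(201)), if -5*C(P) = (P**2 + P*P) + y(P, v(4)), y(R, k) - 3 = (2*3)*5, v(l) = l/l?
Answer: I*sqrt(30190) ≈ 173.75*I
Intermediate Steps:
v(l) = 1
y(R, k) = 33 (y(R, k) = 3 + (2*3)*5 = 3 + 6*5 = 3 + 30 = 33)
C(P) = -33/5 - 2*P**2/5 (C(P) = -((P**2 + P*P) + 33)/5 = -((P**2 + P**2) + 33)/5 = -(2*P**2 + 33)/5 = -(33 + 2*P**2)/5 = -33/5 - 2*P**2/5)
sqrt(-14023 + C(201)) = sqrt(-14023 + (-33/5 - 2/5*201**2)) = sqrt(-14023 + (-33/5 - 2/5*40401)) = sqrt(-14023 + (-33/5 - 80802/5)) = sqrt(-14023 - 16167) = sqrt(-30190) = I*sqrt(30190)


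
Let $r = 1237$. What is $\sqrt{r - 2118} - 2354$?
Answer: $-2354 + i \sqrt{881} \approx -2354.0 + 29.682 i$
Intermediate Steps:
$\sqrt{r - 2118} - 2354 = \sqrt{1237 - 2118} - 2354 = \sqrt{-881} - 2354 = i \sqrt{881} - 2354 = -2354 + i \sqrt{881}$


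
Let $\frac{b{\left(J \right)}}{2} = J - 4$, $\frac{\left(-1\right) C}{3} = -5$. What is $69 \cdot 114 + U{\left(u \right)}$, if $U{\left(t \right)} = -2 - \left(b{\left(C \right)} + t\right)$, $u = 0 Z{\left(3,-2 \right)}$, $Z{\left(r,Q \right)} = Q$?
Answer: $7842$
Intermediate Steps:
$C = 15$ ($C = \left(-3\right) \left(-5\right) = 15$)
$b{\left(J \right)} = -8 + 2 J$ ($b{\left(J \right)} = 2 \left(J - 4\right) = 2 \left(-4 + J\right) = -8 + 2 J$)
$u = 0$ ($u = 0 \left(-2\right) = 0$)
$U{\left(t \right)} = -24 - t$ ($U{\left(t \right)} = -2 - \left(\left(-8 + 2 \cdot 15\right) + t\right) = -2 - \left(\left(-8 + 30\right) + t\right) = -2 - \left(22 + t\right) = -24 - t$)
$69 \cdot 114 + U{\left(u \right)} = 69 \cdot 114 - 24 = 7866 + \left(-24 + 0\right) = 7866 - 24 = 7842$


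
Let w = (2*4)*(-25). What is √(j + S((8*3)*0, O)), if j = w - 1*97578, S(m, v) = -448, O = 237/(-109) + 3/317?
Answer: 3*I*√10914 ≈ 313.41*I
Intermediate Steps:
w = -200 (w = 8*(-25) = -200)
O = -74802/34553 (O = 237*(-1/109) + 3*(1/317) = -237/109 + 3/317 = -74802/34553 ≈ -2.1648)
j = -97778 (j = -200 - 1*97578 = -200 - 97578 = -97778)
√(j + S((8*3)*0, O)) = √(-97778 - 448) = √(-98226) = 3*I*√10914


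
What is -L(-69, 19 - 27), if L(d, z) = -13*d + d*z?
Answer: -1449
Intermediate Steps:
-L(-69, 19 - 27) = -(-69)*(-13 + (19 - 27)) = -(-69)*(-13 - 8) = -(-69)*(-21) = -1*1449 = -1449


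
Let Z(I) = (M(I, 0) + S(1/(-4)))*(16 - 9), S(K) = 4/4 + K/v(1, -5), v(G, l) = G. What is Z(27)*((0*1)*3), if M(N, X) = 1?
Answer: 0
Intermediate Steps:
S(K) = 1 + K (S(K) = 4/4 + K/1 = 4*(¼) + K*1 = 1 + K)
Z(I) = 49/4 (Z(I) = (1 + (1 + 1/(-4)))*(16 - 9) = (1 + (1 - ¼))*7 = (1 + ¾)*7 = (7/4)*7 = 49/4)
Z(27)*((0*1)*3) = 49*((0*1)*3)/4 = 49*(0*3)/4 = (49/4)*0 = 0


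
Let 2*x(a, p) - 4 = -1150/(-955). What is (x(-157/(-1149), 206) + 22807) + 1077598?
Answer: 210177852/191 ≈ 1.1004e+6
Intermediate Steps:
x(a, p) = 497/191 (x(a, p) = 2 + (-1150/(-955))/2 = 2 + (-1150*(-1/955))/2 = 2 + (½)*(230/191) = 2 + 115/191 = 497/191)
(x(-157/(-1149), 206) + 22807) + 1077598 = (497/191 + 22807) + 1077598 = 4356634/191 + 1077598 = 210177852/191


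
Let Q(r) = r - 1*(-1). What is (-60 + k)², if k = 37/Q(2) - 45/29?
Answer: 18335524/7569 ≈ 2422.4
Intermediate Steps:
Q(r) = 1 + r (Q(r) = r + 1 = 1 + r)
k = 938/87 (k = 37/(1 + 2) - 45/29 = 37/3 - 45*1/29 = 37*(⅓) - 45/29 = 37/3 - 45/29 = 938/87 ≈ 10.782)
(-60 + k)² = (-60 + 938/87)² = (-4282/87)² = 18335524/7569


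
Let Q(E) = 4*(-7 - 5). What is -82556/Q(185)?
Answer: 20639/12 ≈ 1719.9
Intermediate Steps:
Q(E) = -48 (Q(E) = 4*(-12) = -48)
-82556/Q(185) = -82556/(-48) = -82556*(-1/48) = 20639/12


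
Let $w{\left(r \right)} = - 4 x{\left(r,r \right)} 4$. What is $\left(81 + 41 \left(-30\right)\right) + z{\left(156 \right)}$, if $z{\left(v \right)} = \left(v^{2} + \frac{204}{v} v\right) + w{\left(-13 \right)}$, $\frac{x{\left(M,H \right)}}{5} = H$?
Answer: $24431$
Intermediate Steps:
$x{\left(M,H \right)} = 5 H$
$w{\left(r \right)} = - 80 r$ ($w{\left(r \right)} = - 4 \cdot 5 r 4 = - 20 r 4 = - 80 r$)
$z{\left(v \right)} = 1244 + v^{2}$ ($z{\left(v \right)} = \left(v^{2} + \frac{204}{v} v\right) - -1040 = \left(v^{2} + 204\right) + 1040 = \left(204 + v^{2}\right) + 1040 = 1244 + v^{2}$)
$\left(81 + 41 \left(-30\right)\right) + z{\left(156 \right)} = \left(81 + 41 \left(-30\right)\right) + \left(1244 + 156^{2}\right) = \left(81 - 1230\right) + \left(1244 + 24336\right) = -1149 + 25580 = 24431$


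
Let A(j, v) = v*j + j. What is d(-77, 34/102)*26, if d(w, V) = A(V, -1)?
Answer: 0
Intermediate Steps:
A(j, v) = j + j*v (A(j, v) = j*v + j = j + j*v)
d(w, V) = 0 (d(w, V) = V*(1 - 1) = V*0 = 0)
d(-77, 34/102)*26 = 0*26 = 0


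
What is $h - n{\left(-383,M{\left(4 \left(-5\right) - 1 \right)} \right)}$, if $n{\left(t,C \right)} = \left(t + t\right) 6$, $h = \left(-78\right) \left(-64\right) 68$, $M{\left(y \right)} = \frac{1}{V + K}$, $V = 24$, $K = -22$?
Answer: $344052$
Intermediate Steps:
$M{\left(y \right)} = \frac{1}{2}$ ($M{\left(y \right)} = \frac{1}{24 - 22} = \frac{1}{2}$)
$h = 339456$ ($h = 4992 \cdot 68 = 339456$)
$n{\left(t,C \right)} = 12 t$ ($n{\left(t,C \right)} = 2 t 6 = 12 t$)
$h - n{\left(-383,M{\left(4 \left(-5\right) - 1 \right)} \right)} = 339456 - 12 \left(-383\right) = 339456 - -4596 = 339456 + 4596 = 344052$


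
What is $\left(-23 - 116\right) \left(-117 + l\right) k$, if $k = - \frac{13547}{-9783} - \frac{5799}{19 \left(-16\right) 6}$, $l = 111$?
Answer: $\frac{3773448985}{991344} \approx 3806.4$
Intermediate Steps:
$k = \frac{27147115}{5948064}$ ($k = \left(-13547\right) \left(- \frac{1}{9783}\right) - \frac{5799}{\left(-304\right) 6} = \frac{13547}{9783} - \frac{5799}{-1824} = \frac{13547}{9783} - - \frac{1933}{608} = \frac{13547}{9783} + \frac{1933}{608} = \frac{27147115}{5948064} \approx 4.564$)
$\left(-23 - 116\right) \left(-117 + l\right) k = \left(-23 - 116\right) \left(-117 + 111\right) \frac{27147115}{5948064} = \left(-139\right) \left(-6\right) \frac{27147115}{5948064} = 834 \cdot \frac{27147115}{5948064} = \frac{3773448985}{991344}$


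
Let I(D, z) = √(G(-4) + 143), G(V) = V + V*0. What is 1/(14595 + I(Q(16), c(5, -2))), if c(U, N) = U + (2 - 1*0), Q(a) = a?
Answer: 105/1532474 - √139/213013886 ≈ 6.8461e-5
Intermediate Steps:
c(U, N) = 2 + U (c(U, N) = U + (2 + 0) = U + 2 = 2 + U)
G(V) = V (G(V) = V + 0 = V)
I(D, z) = √139 (I(D, z) = √(-4 + 143) = √139)
1/(14595 + I(Q(16), c(5, -2))) = 1/(14595 + √139)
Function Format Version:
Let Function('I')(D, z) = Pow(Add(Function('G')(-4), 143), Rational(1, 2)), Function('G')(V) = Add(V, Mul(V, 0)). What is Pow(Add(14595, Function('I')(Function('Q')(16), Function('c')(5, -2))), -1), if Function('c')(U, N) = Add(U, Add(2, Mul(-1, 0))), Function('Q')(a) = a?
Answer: Add(Rational(105, 1532474), Mul(Rational(-1, 213013886), Pow(139, Rational(1, 2)))) ≈ 6.8461e-5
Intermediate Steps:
Function('c')(U, N) = Add(2, U) (Function('c')(U, N) = Add(U, Add(2, 0)) = Add(U, 2) = Add(2, U))
Function('G')(V) = V (Function('G')(V) = Add(V, 0) = V)
Function('I')(D, z) = Pow(139, Rational(1, 2)) (Function('I')(D, z) = Pow(Add(-4, 143), Rational(1, 2)) = Pow(139, Rational(1, 2)))
Pow(Add(14595, Function('I')(Function('Q')(16), Function('c')(5, -2))), -1) = Pow(Add(14595, Pow(139, Rational(1, 2))), -1)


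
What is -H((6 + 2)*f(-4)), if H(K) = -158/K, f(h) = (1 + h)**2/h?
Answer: -79/9 ≈ -8.7778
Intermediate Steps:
f(h) = (1 + h)**2/h
-H((6 + 2)*f(-4)) = -(-158)/((6 + 2)*((1 - 4)**2/(-4))) = -(-158)/(8*(-1/4*(-3)**2)) = -(-158)/(8*(-1/4*9)) = -(-158)/(8*(-9/4)) = -(-158)/(-18) = -(-158)*(-1)/18 = -1*79/9 = -79/9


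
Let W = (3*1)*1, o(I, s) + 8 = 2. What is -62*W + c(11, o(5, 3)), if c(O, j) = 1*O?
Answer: -175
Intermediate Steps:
o(I, s) = -6 (o(I, s) = -8 + 2 = -6)
W = 3 (W = 3*1 = 3)
c(O, j) = O
-62*W + c(11, o(5, 3)) = -62*3 + 11 = -186 + 11 = -175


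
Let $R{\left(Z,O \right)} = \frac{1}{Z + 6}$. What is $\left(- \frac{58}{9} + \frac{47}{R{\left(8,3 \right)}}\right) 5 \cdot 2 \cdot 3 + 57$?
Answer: $\frac{58811}{3} \approx 19604.0$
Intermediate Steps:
$R{\left(Z,O \right)} = \frac{1}{6 + Z}$
$\left(- \frac{58}{9} + \frac{47}{R{\left(8,3 \right)}}\right) 5 \cdot 2 \cdot 3 + 57 = \left(- \frac{58}{9} + \frac{47}{\frac{1}{6 + 8}}\right) 5 \cdot 2 \cdot 3 + 57 = \left(\left(-58\right) \frac{1}{9} + \frac{47}{\frac{1}{14}}\right) 10 \cdot 3 + 57 = \left(- \frac{58}{9} + 47 \frac{1}{\frac{1}{14}}\right) 30 + 57 = \left(- \frac{58}{9} + 47 \cdot 14\right) 30 + 57 = \left(- \frac{58}{9} + 658\right) 30 + 57 = \frac{5864}{9} \cdot 30 + 57 = \frac{58640}{3} + 57 = \frac{58811}{3}$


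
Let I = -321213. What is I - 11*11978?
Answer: -452971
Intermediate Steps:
I - 11*11978 = -321213 - 11*11978 = -321213 - 131758 = -452971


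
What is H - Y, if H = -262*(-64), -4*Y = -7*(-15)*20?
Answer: 17293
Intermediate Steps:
Y = -525 (Y = -(-7*(-15))*20/4 = -105*20/4 = -1/4*2100 = -525)
H = 16768
H - Y = 16768 - 1*(-525) = 16768 + 525 = 17293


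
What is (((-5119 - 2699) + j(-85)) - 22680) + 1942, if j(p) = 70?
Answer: -28486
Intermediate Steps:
(((-5119 - 2699) + j(-85)) - 22680) + 1942 = (((-5119 - 2699) + 70) - 22680) + 1942 = ((-7818 + 70) - 22680) + 1942 = (-7748 - 22680) + 1942 = -30428 + 1942 = -28486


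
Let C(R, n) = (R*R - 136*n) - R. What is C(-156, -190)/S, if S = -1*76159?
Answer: -50332/76159 ≈ -0.66088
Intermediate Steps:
S = -76159
C(R, n) = R² - R - 136*n (C(R, n) = (R² - 136*n) - R = R² - R - 136*n)
C(-156, -190)/S = ((-156)² - 1*(-156) - 136*(-190))/(-76159) = (24336 + 156 + 25840)*(-1/76159) = 50332*(-1/76159) = -50332/76159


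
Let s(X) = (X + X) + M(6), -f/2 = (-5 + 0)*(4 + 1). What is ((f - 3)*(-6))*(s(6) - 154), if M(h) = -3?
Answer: 40890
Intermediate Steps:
f = 50 (f = -2*(-5 + 0)*(4 + 1) = -(-10)*5 = -2*(-25) = 50)
s(X) = -3 + 2*X (s(X) = (X + X) - 3 = 2*X - 3 = -3 + 2*X)
((f - 3)*(-6))*(s(6) - 154) = ((50 - 3)*(-6))*((-3 + 2*6) - 154) = (47*(-6))*((-3 + 12) - 154) = -282*(9 - 154) = -282*(-145) = 40890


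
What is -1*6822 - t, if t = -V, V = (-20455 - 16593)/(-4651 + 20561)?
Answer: -54287534/7955 ≈ -6824.3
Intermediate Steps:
V = -18524/7955 (V = -37048/15910 = -37048*1/15910 = -18524/7955 ≈ -2.3286)
t = 18524/7955 (t = -1*(-18524/7955) = 18524/7955 ≈ 2.3286)
-1*6822 - t = -1*6822 - 1*18524/7955 = -6822 - 18524/7955 = -54287534/7955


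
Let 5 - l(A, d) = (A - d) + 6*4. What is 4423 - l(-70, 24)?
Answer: 4348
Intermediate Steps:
l(A, d) = -19 + d - A (l(A, d) = 5 - ((A - d) + 6*4) = 5 - ((A - d) + 24) = 5 - (24 + A - d) = 5 + (-24 + d - A) = -19 + d - A)
4423 - l(-70, 24) = 4423 - (-19 + 24 - 1*(-70)) = 4423 - (-19 + 24 + 70) = 4423 - 1*75 = 4423 - 75 = 4348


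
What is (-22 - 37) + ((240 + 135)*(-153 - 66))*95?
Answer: -7801934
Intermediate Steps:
(-22 - 37) + ((240 + 135)*(-153 - 66))*95 = -59 + (375*(-219))*95 = -59 - 82125*95 = -59 - 7801875 = -7801934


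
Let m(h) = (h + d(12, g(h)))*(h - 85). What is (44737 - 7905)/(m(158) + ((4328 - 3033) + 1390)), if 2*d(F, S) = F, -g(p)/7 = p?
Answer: 36832/14657 ≈ 2.5129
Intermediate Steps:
g(p) = -7*p
d(F, S) = F/2
m(h) = (-85 + h)*(6 + h) (m(h) = (h + (½)*12)*(h - 85) = (h + 6)*(-85 + h) = (6 + h)*(-85 + h) = (-85 + h)*(6 + h))
(44737 - 7905)/(m(158) + ((4328 - 3033) + 1390)) = (44737 - 7905)/((-510 + 158² - 79*158) + ((4328 - 3033) + 1390)) = 36832/((-510 + 24964 - 12482) + (1295 + 1390)) = 36832/(11972 + 2685) = 36832/14657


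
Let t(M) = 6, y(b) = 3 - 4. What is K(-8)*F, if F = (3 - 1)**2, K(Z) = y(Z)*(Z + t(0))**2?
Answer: -16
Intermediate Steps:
y(b) = -1
K(Z) = -(6 + Z)**2 (K(Z) = -(Z + 6)**2 = -(6 + Z)**2)
F = 4 (F = 2**2 = 4)
K(-8)*F = -(6 - 8)**2*4 = -1*(-2)**2*4 = -1*4*4 = -4*4 = -16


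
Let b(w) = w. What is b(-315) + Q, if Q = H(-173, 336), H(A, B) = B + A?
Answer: -152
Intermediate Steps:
H(A, B) = A + B
Q = 163 (Q = -173 + 336 = 163)
b(-315) + Q = -315 + 163 = -152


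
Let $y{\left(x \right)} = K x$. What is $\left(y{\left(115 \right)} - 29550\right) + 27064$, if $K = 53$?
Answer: $3609$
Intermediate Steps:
$y{\left(x \right)} = 53 x$
$\left(y{\left(115 \right)} - 29550\right) + 27064 = \left(53 \cdot 115 - 29550\right) + 27064 = \left(6095 - 29550\right) + 27064 = -23455 + 27064 = 3609$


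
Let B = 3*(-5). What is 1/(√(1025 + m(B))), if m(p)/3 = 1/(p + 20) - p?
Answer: √26765/5353 ≈ 0.030562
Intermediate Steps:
B = -15
m(p) = -3*p + 3/(20 + p) (m(p) = 3*(1/(p + 20) - p) = 3*(1/(20 + p) - p) = -3*p + 3/(20 + p))
1/(√(1025 + m(B))) = 1/(√(1025 + 3*(1 - 1*(-15)² - 20*(-15))/(20 - 15))) = 1/(√(1025 + 3*(1 - 1*225 + 300)/5)) = 1/(√(1025 + 3*(⅕)*(1 - 225 + 300))) = 1/(√(1025 + 3*(⅕)*76)) = 1/(√(1025 + 228/5)) = 1/(√(5353/5)) = 1/(√26765/5) = √26765/5353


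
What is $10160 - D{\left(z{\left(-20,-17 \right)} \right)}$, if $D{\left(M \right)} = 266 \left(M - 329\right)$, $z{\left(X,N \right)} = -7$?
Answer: $99536$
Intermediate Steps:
$D{\left(M \right)} = -87514 + 266 M$ ($D{\left(M \right)} = 266 \left(-329 + M\right) = -87514 + 266 M$)
$10160 - D{\left(z{\left(-20,-17 \right)} \right)} = 10160 - \left(-87514 + 266 \left(-7\right)\right) = 10160 - \left(-87514 - 1862\right) = 10160 - -89376 = 10160 + 89376 = 99536$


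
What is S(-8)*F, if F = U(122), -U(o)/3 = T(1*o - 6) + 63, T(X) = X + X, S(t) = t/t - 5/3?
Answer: 590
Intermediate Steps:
S(t) = -2/3 (S(t) = 1 - 5*1/3 = 1 - 5/3 = -2/3)
T(X) = 2*X
U(o) = -153 - 6*o (U(o) = -3*(2*(1*o - 6) + 63) = -3*(2*(o - 6) + 63) = -3*(2*(-6 + o) + 63) = -3*((-12 + 2*o) + 63) = -3*(51 + 2*o) = -153 - 6*o)
F = -885 (F = -153 - 6*122 = -153 - 732 = -885)
S(-8)*F = -2/3*(-885) = 590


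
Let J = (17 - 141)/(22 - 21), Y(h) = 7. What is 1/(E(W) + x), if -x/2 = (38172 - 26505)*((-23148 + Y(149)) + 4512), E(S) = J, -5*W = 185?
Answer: 1/434688962 ≈ 2.3005e-9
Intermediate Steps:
W = -37 (W = -1/5*185 = -37)
J = -124 (J = -124/1 = -124*1 = -124)
E(S) = -124
x = 434689086 (x = -2*(38172 - 26505)*((-23148 + 7) + 4512) = -23334*(-23141 + 4512) = -23334*(-18629) = -2*(-217344543) = 434689086)
1/(E(W) + x) = 1/(-124 + 434689086) = 1/434688962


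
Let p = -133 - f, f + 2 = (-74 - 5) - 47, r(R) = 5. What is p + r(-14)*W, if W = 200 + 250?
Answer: 2245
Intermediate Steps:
f = -128 (f = -2 + ((-74 - 5) - 47) = -2 + (-79 - 47) = -2 - 126 = -128)
p = -5 (p = -133 - 1*(-128) = -133 + 128 = -5)
W = 450
p + r(-14)*W = -5 + 5*450 = -5 + 2250 = 2245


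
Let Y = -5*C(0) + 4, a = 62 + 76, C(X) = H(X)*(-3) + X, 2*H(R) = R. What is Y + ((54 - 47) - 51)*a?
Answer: -6068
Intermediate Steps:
H(R) = R/2
C(X) = -X/2 (C(X) = (X/2)*(-3) + X = -3*X/2 + X = -X/2)
a = 138
Y = 4 (Y = -(-5)*0/2 + 4 = -5*0 + 4 = 0 + 4 = 4)
Y + ((54 - 47) - 51)*a = 4 + ((54 - 47) - 51)*138 = 4 + (7 - 51)*138 = 4 - 44*138 = 4 - 6072 = -6068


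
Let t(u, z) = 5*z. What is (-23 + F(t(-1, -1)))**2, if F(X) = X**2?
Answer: 4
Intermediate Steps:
(-23 + F(t(-1, -1)))**2 = (-23 + (5*(-1))**2)**2 = (-23 + (-5)**2)**2 = (-23 + 25)**2 = 2**2 = 4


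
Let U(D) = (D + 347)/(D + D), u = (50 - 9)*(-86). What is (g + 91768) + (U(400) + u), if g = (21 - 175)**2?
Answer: 89567147/800 ≈ 1.1196e+5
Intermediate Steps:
u = -3526 (u = 41*(-86) = -3526)
U(D) = (347 + D)/(2*D) (U(D) = (347 + D)/((2*D)) = (347 + D)*(1/(2*D)) = (347 + D)/(2*D))
g = 23716 (g = (-154)**2 = 23716)
(g + 91768) + (U(400) + u) = (23716 + 91768) + ((1/2)*(347 + 400)/400 - 3526) = 115484 + ((1/2)*(1/400)*747 - 3526) = 115484 + (747/800 - 3526) = 115484 - 2820053/800 = 89567147/800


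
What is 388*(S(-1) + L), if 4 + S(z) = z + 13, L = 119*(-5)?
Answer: -227756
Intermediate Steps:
L = -595
S(z) = 9 + z (S(z) = -4 + (z + 13) = -4 + (13 + z) = 9 + z)
388*(S(-1) + L) = 388*((9 - 1) - 595) = 388*(8 - 595) = 388*(-587) = -227756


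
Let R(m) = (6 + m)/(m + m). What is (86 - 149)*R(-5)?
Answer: 63/10 ≈ 6.3000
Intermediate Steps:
R(m) = (6 + m)/(2*m) (R(m) = (6 + m)/((2*m)) = (6 + m)*(1/(2*m)) = (6 + m)/(2*m))
(86 - 149)*R(-5) = (86 - 149)*((½)*(6 - 5)/(-5)) = -63*(-1)/(2*5) = -63*(-⅒) = 63/10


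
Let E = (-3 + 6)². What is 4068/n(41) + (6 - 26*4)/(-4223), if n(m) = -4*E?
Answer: -477101/4223 ≈ -112.98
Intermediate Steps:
E = 9 (E = 3² = 9)
n(m) = -36 (n(m) = -4*9 = -36)
4068/n(41) + (6 - 26*4)/(-4223) = 4068/(-36) + (6 - 26*4)/(-4223) = 4068*(-1/36) + (6 - 104)*(-1/4223) = -113 - 98*(-1/4223) = -113 + 98/4223 = -477101/4223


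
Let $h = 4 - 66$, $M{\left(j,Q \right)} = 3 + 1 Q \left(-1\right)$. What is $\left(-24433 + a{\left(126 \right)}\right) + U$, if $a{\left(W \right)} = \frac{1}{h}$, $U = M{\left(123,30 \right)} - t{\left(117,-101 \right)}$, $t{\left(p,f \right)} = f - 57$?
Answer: $- \frac{1506725}{62} \approx -24302.0$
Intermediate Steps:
$M{\left(j,Q \right)} = 3 - Q$ ($M{\left(j,Q \right)} = 3 + Q \left(-1\right) = 3 - Q$)
$t{\left(p,f \right)} = -57 + f$
$h = -62$ ($h = 4 - 66 = -62$)
$U = 131$ ($U = \left(3 - 30\right) - \left(-57 - 101\right) = \left(3 - 30\right) - -158 = -27 + 158 = 131$)
$a{\left(W \right)} = - \frac{1}{62}$ ($a{\left(W \right)} = \frac{1}{-62} = - \frac{1}{62}$)
$\left(-24433 + a{\left(126 \right)}\right) + U = \left(-24433 - \frac{1}{62}\right) + 131 = - \frac{1514847}{62} + 131 = - \frac{1506725}{62}$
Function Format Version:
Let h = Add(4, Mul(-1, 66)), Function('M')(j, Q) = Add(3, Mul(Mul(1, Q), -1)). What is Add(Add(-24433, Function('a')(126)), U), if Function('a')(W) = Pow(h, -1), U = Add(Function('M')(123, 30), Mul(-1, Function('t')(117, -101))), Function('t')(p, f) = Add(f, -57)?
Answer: Rational(-1506725, 62) ≈ -24302.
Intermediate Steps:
Function('M')(j, Q) = Add(3, Mul(-1, Q)) (Function('M')(j, Q) = Add(3, Mul(Q, -1)) = Add(3, Mul(-1, Q)))
Function('t')(p, f) = Add(-57, f)
h = -62 (h = Add(4, -66) = -62)
U = 131 (U = Add(Add(3, Mul(-1, 30)), Mul(-1, Add(-57, -101))) = Add(Add(3, -30), Mul(-1, -158)) = Add(-27, 158) = 131)
Function('a')(W) = Rational(-1, 62) (Function('a')(W) = Pow(-62, -1) = Rational(-1, 62))
Add(Add(-24433, Function('a')(126)), U) = Add(Add(-24433, Rational(-1, 62)), 131) = Add(Rational(-1514847, 62), 131) = Rational(-1506725, 62)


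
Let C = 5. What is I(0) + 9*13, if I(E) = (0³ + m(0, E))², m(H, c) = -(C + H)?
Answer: 142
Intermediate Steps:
m(H, c) = -5 - H (m(H, c) = -(5 + H) = -5 - H)
I(E) = 25 (I(E) = (0³ + (-5 - 1*0))² = (0 + (-5 + 0))² = (0 - 5)² = (-5)² = 25)
I(0) + 9*13 = 25 + 9*13 = 25 + 117 = 142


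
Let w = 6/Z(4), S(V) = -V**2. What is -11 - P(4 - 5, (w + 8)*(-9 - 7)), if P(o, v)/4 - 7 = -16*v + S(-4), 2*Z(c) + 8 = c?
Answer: -5095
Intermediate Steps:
Z(c) = -4 + c/2
w = -3 (w = 6/(-4 + (1/2)*4) = 6/(-4 + 2) = 6/(-2) = 6*(-1/2) = -3)
P(o, v) = -36 - 64*v (P(o, v) = 28 + 4*(-16*v - 1*(-4)**2) = 28 + 4*(-16*v - 1*16) = 28 + 4*(-16*v - 16) = 28 + 4*(-16 - 16*v) = 28 + (-64 - 64*v) = -36 - 64*v)
-11 - P(4 - 5, (w + 8)*(-9 - 7)) = -11 - (-36 - 64*(-3 + 8)*(-9 - 7)) = -11 - (-36 - 320*(-16)) = -11 - (-36 - 64*(-80)) = -11 - (-36 + 5120) = -11 - 1*5084 = -11 - 5084 = -5095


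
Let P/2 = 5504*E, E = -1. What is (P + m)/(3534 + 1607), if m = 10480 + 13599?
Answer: 13071/5141 ≈ 2.5425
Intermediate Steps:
P = -11008 (P = 2*(5504*(-1)) = 2*(-5504) = -11008)
m = 24079
(P + m)/(3534 + 1607) = (-11008 + 24079)/(3534 + 1607) = 13071/5141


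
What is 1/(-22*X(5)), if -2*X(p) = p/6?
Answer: 6/55 ≈ 0.10909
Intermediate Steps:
X(p) = -p/12 (X(p) = -p/(2*6) = -p/12)
1/(-22*X(5)) = 1/(-(-11)*5/6) = 1/(-22*(-5/12)) = 1/(55/6) = 6/55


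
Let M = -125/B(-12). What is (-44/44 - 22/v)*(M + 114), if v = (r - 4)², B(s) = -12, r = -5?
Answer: -153779/972 ≈ -158.21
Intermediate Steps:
M = 125/12 (M = -125/(-12) = -125*(-1/12) = 125/12 ≈ 10.417)
v = 81 (v = (-5 - 4)² = (-9)² = 81)
(-44/44 - 22/v)*(M + 114) = (-44/44 - 22/81)*(125/12 + 114) = (-44*1/44 - 22*1/81)*(1493/12) = (-1 - 22/81)*(1493/12) = -103/81*1493/12 = -153779/972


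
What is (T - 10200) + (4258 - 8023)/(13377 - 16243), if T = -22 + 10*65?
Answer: -27429587/2866 ≈ -9570.7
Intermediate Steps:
T = 628 (T = -22 + 650 = 628)
(T - 10200) + (4258 - 8023)/(13377 - 16243) = (628 - 10200) + (4258 - 8023)/(13377 - 16243) = -9572 - 3765/(-2866) = -9572 - 3765*(-1/2866) = -9572 + 3765/2866 = -27429587/2866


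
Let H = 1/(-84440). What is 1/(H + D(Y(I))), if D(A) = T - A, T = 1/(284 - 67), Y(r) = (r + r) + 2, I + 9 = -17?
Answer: 18323480/916258223 ≈ 0.019998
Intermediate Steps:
I = -26 (I = -9 - 17 = -26)
H = -1/84440 ≈ -1.1843e-5
Y(r) = 2 + 2*r (Y(r) = 2*r + 2 = 2 + 2*r)
T = 1/217 ≈ 0.0046083
D(A) = 1/217 - A
1/(H + D(Y(I))) = 1/(-1/84440 + (1/217 - (2 + 2*(-26)))) = 1/(-1/84440 + (1/217 - (2 - 52))) = 1/(-1/84440 + (1/217 - 1*(-50))) = 1/(-1/84440 + (1/217 + 50)) = 1/(-1/84440 + 10851/217) = 1/(916258223/18323480) = 18323480/916258223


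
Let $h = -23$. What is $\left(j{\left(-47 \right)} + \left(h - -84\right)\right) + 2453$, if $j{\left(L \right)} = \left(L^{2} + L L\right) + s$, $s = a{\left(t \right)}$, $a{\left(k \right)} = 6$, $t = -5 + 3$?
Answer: $6938$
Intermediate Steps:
$t = -2$
$s = 6$
$j{\left(L \right)} = 6 + 2 L^{2}$ ($j{\left(L \right)} = \left(L^{2} + L L\right) + 6 = \left(L^{2} + L^{2}\right) + 6 = 2 L^{2} + 6 = 6 + 2 L^{2}$)
$\left(j{\left(-47 \right)} + \left(h - -84\right)\right) + 2453 = \left(\left(6 + 2 \left(-47\right)^{2}\right) - -61\right) + 2453 = \left(\left(6 + 2 \cdot 2209\right) + \left(-23 + 84\right)\right) + 2453 = \left(\left(6 + 4418\right) + 61\right) + 2453 = \left(4424 + 61\right) + 2453 = 4485 + 2453 = 6938$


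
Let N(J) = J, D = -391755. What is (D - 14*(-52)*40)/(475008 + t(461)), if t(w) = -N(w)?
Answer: -362635/474547 ≈ -0.76417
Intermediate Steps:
t(w) = -w
(D - 14*(-52)*40)/(475008 + t(461)) = (-391755 - 14*(-52)*40)/(475008 - 1*461) = (-391755 + 728*40)/(475008 - 461) = (-391755 + 29120)/474547 = -362635*1/474547 = -362635/474547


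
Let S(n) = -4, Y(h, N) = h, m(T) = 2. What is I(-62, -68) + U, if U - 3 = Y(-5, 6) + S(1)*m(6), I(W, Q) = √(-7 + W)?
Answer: -10 + I*√69 ≈ -10.0 + 8.3066*I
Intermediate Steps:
U = -10 (U = 3 + (-5 - 4*2) = 3 + (-5 - 8) = 3 - 13 = -10)
I(-62, -68) + U = √(-7 - 62) - 10 = √(-69) - 10 = I*√69 - 10 = -10 + I*√69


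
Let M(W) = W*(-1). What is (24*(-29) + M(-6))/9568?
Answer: -15/208 ≈ -0.072115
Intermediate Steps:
M(W) = -W
(24*(-29) + M(-6))/9568 = (24*(-29) - 1*(-6))/9568 = (-696 + 6)*(1/9568) = -690*1/9568 = -15/208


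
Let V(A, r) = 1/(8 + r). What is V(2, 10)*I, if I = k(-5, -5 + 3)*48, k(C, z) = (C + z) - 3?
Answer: -80/3 ≈ -26.667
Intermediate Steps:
k(C, z) = -3 + C + z
I = -480 (I = (-3 - 5 + (-5 + 3))*48 = (-3 - 5 - 2)*48 = -10*48 = -480)
V(2, 10)*I = -480/(8 + 10) = -480/18 = (1/18)*(-480) = -80/3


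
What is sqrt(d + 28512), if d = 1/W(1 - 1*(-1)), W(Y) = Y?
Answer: 5*sqrt(4562)/2 ≈ 168.86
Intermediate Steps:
d = 1/2 (d = 1/(1 - 1*(-1)) = 1/(1 + 1) = 1/2 ≈ 0.50000)
sqrt(d + 28512) = sqrt(1/2 + 28512) = sqrt(57025/2) = 5*sqrt(4562)/2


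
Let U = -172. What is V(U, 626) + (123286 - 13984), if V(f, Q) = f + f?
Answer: 108958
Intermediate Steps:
V(f, Q) = 2*f
V(U, 626) + (123286 - 13984) = 2*(-172) + (123286 - 13984) = -344 + 109302 = 108958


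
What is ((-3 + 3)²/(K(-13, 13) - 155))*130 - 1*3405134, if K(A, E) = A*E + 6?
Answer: -3405134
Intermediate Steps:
K(A, E) = 6 + A*E
((-3 + 3)²/(K(-13, 13) - 155))*130 - 1*3405134 = ((-3 + 3)²/((6 - 13*13) - 155))*130 - 1*3405134 = (0²/((6 - 169) - 155))*130 - 3405134 = (0/(-163 - 155))*130 - 3405134 = (0/(-318))*130 - 3405134 = (0*(-1/318))*130 - 3405134 = 0*130 - 3405134 = 0 - 3405134 = -3405134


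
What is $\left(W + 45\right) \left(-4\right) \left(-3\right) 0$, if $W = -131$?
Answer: $0$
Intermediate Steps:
$\left(W + 45\right) \left(-4\right) \left(-3\right) 0 = \left(-131 + 45\right) \left(-4\right) \left(-3\right) 0 = - 86 \cdot 12 \cdot 0 = \left(-86\right) 0 = 0$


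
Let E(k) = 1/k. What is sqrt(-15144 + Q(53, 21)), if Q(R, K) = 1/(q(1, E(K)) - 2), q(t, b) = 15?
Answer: I*sqrt(2559323)/13 ≈ 123.06*I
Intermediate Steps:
Q(R, K) = 1/13 (Q(R, K) = 1/(15 - 2) = 1/13)
sqrt(-15144 + Q(53, 21)) = sqrt(-15144 + 1/13) = sqrt(-196871/13) = I*sqrt(2559323)/13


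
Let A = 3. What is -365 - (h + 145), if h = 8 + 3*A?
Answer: -527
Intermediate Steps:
h = 17 (h = 8 + 3*3 = 8 + 9 = 17)
-365 - (h + 145) = -365 - (17 + 145) = -365 - 1*162 = -365 - 162 = -527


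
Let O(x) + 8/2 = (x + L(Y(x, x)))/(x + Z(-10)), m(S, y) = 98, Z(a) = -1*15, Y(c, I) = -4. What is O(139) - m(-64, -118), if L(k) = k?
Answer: -12513/124 ≈ -100.91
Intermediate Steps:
Z(a) = -15
O(x) = -4 + (-4 + x)/(-15 + x) (O(x) = -4 + (x - 4)/(x - 15) = -4 + (-4 + x)/(-15 + x))
O(139) - m(-64, -118) = (56 - 3*139)/(-15 + 139) - 1*98 = (56 - 417)/124 - 98 = (1/124)*(-361) - 98 = -361/124 - 98 = -12513/124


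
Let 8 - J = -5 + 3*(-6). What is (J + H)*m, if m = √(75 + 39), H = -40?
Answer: -9*√114 ≈ -96.094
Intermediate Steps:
J = 31 (J = 8 - (-5 + 3*(-6)) = 8 - (-5 - 18) = 8 - 1*(-23) = 8 + 23 = 31)
m = √114 ≈ 10.677
(J + H)*m = (31 - 40)*√114 = -9*√114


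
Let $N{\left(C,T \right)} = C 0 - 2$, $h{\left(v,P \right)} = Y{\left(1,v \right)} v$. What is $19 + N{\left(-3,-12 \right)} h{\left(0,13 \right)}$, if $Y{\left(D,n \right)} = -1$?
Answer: $19$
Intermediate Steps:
$h{\left(v,P \right)} = - v$
$N{\left(C,T \right)} = -2$ ($N{\left(C,T \right)} = 0 - 2 = -2$)
$19 + N{\left(-3,-12 \right)} h{\left(0,13 \right)} = 19 - 2 \left(\left(-1\right) 0\right) = 19 - 0 = 19 + 0 = 19$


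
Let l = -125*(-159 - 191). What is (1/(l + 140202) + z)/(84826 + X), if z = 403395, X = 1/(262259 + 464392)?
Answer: 53921367833159691/11338598514677104 ≈ 4.7556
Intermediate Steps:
l = 43750 (l = -125*(-350) = 43750)
X = 1/726651 ≈ 1.3762e-6
(1/(l + 140202) + z)/(84826 + X) = (1/(43750 + 140202) + 403395)/(84826 + 1/726651) = (1/183952 + 403395)/(61638897727/726651) = (1/183952 + 403395)*(726651/61638897727) = (74205317041/183952)*(726651/61638897727) = 53921367833159691/11338598514677104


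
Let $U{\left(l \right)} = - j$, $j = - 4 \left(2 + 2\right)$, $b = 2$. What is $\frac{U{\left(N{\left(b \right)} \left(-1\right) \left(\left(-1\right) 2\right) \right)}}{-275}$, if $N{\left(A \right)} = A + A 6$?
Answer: $- \frac{16}{275} \approx -0.058182$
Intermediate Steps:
$j = -16$ ($j = \left(-4\right) 4 = -16$)
$N{\left(A \right)} = 7 A$ ($N{\left(A \right)} = A + 6 A = 7 A$)
$U{\left(l \right)} = 16$ ($U{\left(l \right)} = \left(-1\right) \left(-16\right) = 16$)
$\frac{U{\left(N{\left(b \right)} \left(-1\right) \left(\left(-1\right) 2\right) \right)}}{-275} = \frac{16}{-275} = 16 \left(- \frac{1}{275}\right) = - \frac{16}{275}$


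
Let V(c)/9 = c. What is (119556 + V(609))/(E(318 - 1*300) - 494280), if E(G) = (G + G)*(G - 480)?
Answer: -13893/56768 ≈ -0.24473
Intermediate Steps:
V(c) = 9*c
E(G) = 2*G*(-480 + G) (E(G) = (2*G)*(-480 + G) = 2*G*(-480 + G))
(119556 + V(609))/(E(318 - 1*300) - 494280) = (119556 + 9*609)/(2*(318 - 1*300)*(-480 + (318 - 1*300)) - 494280) = (119556 + 5481)/(2*(318 - 300)*(-480 + (318 - 300)) - 494280) = 125037/(2*18*(-480 + 18) - 494280) = 125037/(2*18*(-462) - 494280) = 125037/(-16632 - 494280) = 125037/(-510912) = 125037*(-1/510912) = -13893/56768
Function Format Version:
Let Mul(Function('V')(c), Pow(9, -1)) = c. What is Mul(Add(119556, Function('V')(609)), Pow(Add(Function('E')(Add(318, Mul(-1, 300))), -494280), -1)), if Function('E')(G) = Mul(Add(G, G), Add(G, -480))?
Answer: Rational(-13893, 56768) ≈ -0.24473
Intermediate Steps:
Function('V')(c) = Mul(9, c)
Function('E')(G) = Mul(2, G, Add(-480, G)) (Function('E')(G) = Mul(Mul(2, G), Add(-480, G)) = Mul(2, G, Add(-480, G)))
Mul(Add(119556, Function('V')(609)), Pow(Add(Function('E')(Add(318, Mul(-1, 300))), -494280), -1)) = Mul(Add(119556, Mul(9, 609)), Pow(Add(Mul(2, Add(318, Mul(-1, 300)), Add(-480, Add(318, Mul(-1, 300)))), -494280), -1)) = Mul(Add(119556, 5481), Pow(Add(Mul(2, Add(318, -300), Add(-480, Add(318, -300))), -494280), -1)) = Mul(125037, Pow(Add(Mul(2, 18, Add(-480, 18)), -494280), -1)) = Mul(125037, Pow(Add(Mul(2, 18, -462), -494280), -1)) = Mul(125037, Pow(Add(-16632, -494280), -1)) = Mul(125037, Pow(-510912, -1)) = Mul(125037, Rational(-1, 510912)) = Rational(-13893, 56768)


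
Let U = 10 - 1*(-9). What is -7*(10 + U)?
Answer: -203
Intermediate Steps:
U = 19 (U = 10 + 9 = 19)
-7*(10 + U) = -7*(10 + 19) = -7*29 = -203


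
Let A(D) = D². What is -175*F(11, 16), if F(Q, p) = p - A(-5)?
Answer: 1575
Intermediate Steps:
F(Q, p) = -25 + p (F(Q, p) = p - 1*(-5)² = p - 1*25 = p - 25 = -25 + p)
-175*F(11, 16) = -175*(-25 + 16) = -175*(-9) = 1575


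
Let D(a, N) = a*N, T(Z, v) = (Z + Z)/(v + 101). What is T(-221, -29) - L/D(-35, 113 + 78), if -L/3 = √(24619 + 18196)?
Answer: -221/36 - 3*√42815/6685 ≈ -6.2318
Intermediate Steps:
T(Z, v) = 2*Z/(101 + v) (T(Z, v) = (2*Z)/(101 + v) = 2*Z/(101 + v))
D(a, N) = N*a
L = -3*√42815 (L = -3*√(24619 + 18196) = -3*√42815 ≈ -620.75)
T(-221, -29) - L/D(-35, 113 + 78) = 2*(-221)/(101 - 29) - (-3*√42815)/((113 + 78)*(-35)) = 2*(-221)/72 - (-3*√42815)/(191*(-35)) = 2*(-221)*(1/72) - (-3*√42815)/(-6685) = -221/36 - (-3*√42815)*(-1)/6685 = -221/36 - 3*√42815/6685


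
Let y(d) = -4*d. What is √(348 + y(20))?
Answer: 2*√67 ≈ 16.371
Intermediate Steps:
√(348 + y(20)) = √(348 - 4*20) = √(348 - 80) = √268 = 2*√67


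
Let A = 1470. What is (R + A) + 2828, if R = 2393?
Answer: 6691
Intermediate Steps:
(R + A) + 2828 = (2393 + 1470) + 2828 = 3863 + 2828 = 6691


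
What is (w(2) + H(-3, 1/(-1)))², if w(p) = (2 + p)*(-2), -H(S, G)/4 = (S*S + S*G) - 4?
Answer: 1600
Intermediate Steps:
H(S, G) = 16 - 4*S² - 4*G*S (H(S, G) = -4*((S*S + S*G) - 4) = -4*((S² + G*S) - 4) = -4*(-4 + S² + G*S) = 16 - 4*S² - 4*G*S)
w(p) = -4 - 2*p
(w(2) + H(-3, 1/(-1)))² = ((-4 - 2*2) + (16 - 4*(-3)² - 4*(-3)/(-1)))² = ((-4 - 4) + (16 - 4*9 - 4*(-1)*(-3)))² = (-8 + (16 - 36 - 12))² = (-8 - 32)² = (-40)² = 1600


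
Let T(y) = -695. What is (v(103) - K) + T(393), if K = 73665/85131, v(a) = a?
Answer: -5607913/9459 ≈ -592.87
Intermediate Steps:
K = 8185/9459 (K = 73665*(1/85131) = 8185/9459 ≈ 0.86531)
(v(103) - K) + T(393) = (103 - 1*8185/9459) - 695 = (103 - 8185/9459) - 695 = 966092/9459 - 695 = -5607913/9459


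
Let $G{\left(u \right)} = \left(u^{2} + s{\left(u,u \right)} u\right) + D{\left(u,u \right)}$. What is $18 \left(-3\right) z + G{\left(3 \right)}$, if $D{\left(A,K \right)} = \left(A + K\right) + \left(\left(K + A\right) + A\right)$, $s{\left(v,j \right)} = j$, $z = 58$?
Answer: $-3099$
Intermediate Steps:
$D{\left(A,K \right)} = 2 K + 3 A$ ($D{\left(A,K \right)} = \left(A + K\right) + \left(\left(A + K\right) + A\right) = \left(A + K\right) + \left(K + 2 A\right) = 2 K + 3 A$)
$G{\left(u \right)} = 2 u^{2} + 5 u$ ($G{\left(u \right)} = \left(u^{2} + u u\right) + \left(2 u + 3 u\right) = \left(u^{2} + u^{2}\right) + 5 u = 2 u^{2} + 5 u$)
$18 \left(-3\right) z + G{\left(3 \right)} = 18 \left(-3\right) 58 + 3 \left(5 + 2 \cdot 3\right) = \left(-54\right) 58 + 3 \left(5 + 6\right) = -3132 + 3 \cdot 11 = -3132 + 33 = -3099$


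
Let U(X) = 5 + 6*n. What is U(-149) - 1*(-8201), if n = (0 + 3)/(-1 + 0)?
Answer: 8188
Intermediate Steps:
n = -3 (n = 3/(-1) = 3*(-1) = -3)
U(X) = -13 (U(X) = 5 + 6*(-3) = 5 - 18 = -13)
U(-149) - 1*(-8201) = -13 - 1*(-8201) = -13 + 8201 = 8188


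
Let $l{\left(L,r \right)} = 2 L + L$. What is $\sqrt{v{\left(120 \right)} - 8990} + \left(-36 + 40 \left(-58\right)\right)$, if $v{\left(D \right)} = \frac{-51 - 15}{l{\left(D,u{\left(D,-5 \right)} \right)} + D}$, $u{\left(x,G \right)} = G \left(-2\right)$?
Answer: $-2356 + \frac{i \sqrt{3596055}}{20} \approx -2356.0 + 94.816 i$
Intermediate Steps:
$u{\left(x,G \right)} = - 2 G$
$l{\left(L,r \right)} = 3 L$
$v{\left(D \right)} = - \frac{33}{2 D}$ ($v{\left(D \right)} = \frac{-51 - 15}{3 D + D} = - \frac{66}{4 D} = - 66 \frac{1}{4 D} = - \frac{33}{2 D}$)
$\sqrt{v{\left(120 \right)} - 8990} + \left(-36 + 40 \left(-58\right)\right) = \sqrt{- \frac{33}{2 \cdot 120} - 8990} + \left(-36 + 40 \left(-58\right)\right) = \sqrt{\left(- \frac{33}{2}\right) \frac{1}{120} - 8990} - 2356 = \sqrt{- \frac{11}{80} - 8990} - 2356 = \sqrt{- \frac{719211}{80}} - 2356 = \frac{i \sqrt{3596055}}{20} - 2356 = -2356 + \frac{i \sqrt{3596055}}{20}$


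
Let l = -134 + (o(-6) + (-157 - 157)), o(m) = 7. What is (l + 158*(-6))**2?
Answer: 1929321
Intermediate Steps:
l = -441 (l = -134 + (7 + (-157 - 157)) = -134 + (7 - 314) = -134 - 307 = -441)
(l + 158*(-6))**2 = (-441 + 158*(-6))**2 = (-441 - 948)**2 = (-1389)**2 = 1929321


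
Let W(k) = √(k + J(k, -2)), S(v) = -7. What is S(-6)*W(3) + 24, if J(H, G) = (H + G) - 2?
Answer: 24 - 7*√2 ≈ 14.101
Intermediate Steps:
J(H, G) = -2 + G + H (J(H, G) = (G + H) - 2 = -2 + G + H)
W(k) = √(-4 + 2*k) (W(k) = √(k + (-2 - 2 + k)) = √(k + (-4 + k)) = √(-4 + 2*k))
S(-6)*W(3) + 24 = -7*√(-4 + 2*3) + 24 = -7*√(-4 + 6) + 24 = -7*√2 + 24 = 24 - 7*√2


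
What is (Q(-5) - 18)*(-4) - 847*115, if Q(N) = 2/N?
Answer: -486657/5 ≈ -97331.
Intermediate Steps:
(Q(-5) - 18)*(-4) - 847*115 = (2/(-5) - 18)*(-4) - 847*115 = (2*(-⅕) - 18)*(-4) - 97405 = (-⅖ - 18)*(-4) - 97405 = -92/5*(-4) - 97405 = 368/5 - 97405 = -486657/5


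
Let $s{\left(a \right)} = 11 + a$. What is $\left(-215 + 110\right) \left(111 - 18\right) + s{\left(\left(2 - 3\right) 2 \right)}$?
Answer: $-9756$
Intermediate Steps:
$\left(-215 + 110\right) \left(111 - 18\right) + s{\left(\left(2 - 3\right) 2 \right)} = \left(-215 + 110\right) \left(111 - 18\right) + \left(11 + \left(2 - 3\right) 2\right) = \left(-105\right) 93 + \left(11 - 2\right) = -9765 + \left(11 - 2\right) = -9765 + 9 = -9756$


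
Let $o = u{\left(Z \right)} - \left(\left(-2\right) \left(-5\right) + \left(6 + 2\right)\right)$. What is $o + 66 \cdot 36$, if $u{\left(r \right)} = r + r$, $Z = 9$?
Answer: $2376$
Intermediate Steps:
$u{\left(r \right)} = 2 r$
$o = 0$ ($o = 2 \cdot 9 - \left(\left(-2\right) \left(-5\right) + \left(6 + 2\right)\right) = 18 - \left(10 + 8\right) = 18 - 18 = 0$)
$o + 66 \cdot 36 = 0 + 66 \cdot 36 = 0 + 2376 = 2376$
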